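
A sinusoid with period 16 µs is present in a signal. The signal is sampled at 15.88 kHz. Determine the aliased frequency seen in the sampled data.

1.02 kHz

T = 16 µs → f = 1/T = 62.5 kHz.
62.5 kHz mod fs = 14.86 kHz.
14.86 kHz > fs/2 = 7.94 kHz, folds to fs − 14.86 kHz = 1.02 kHz.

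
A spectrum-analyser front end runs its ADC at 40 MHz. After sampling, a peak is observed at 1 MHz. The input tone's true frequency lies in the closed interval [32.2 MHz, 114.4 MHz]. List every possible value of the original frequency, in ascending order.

Frequencies that alias to 1 MHz are k·fs ± 1 MHz for integer k ≥ 0.
k=0: 1 MHz.
k=1: 39 MHz, 41 MHz.
k=2: 79 MHz, 81 MHz.
k=3: 119 MHz, 121 MHz.
Within [32.2 MHz, 114.4 MHz]: 39 MHz, 41 MHz, 79 MHz, 81 MHz.

39 MHz, 41 MHz, 79 MHz, 81 MHz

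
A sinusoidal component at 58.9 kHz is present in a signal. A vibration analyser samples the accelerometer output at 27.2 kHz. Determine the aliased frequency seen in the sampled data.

58.9 kHz mod fs = 4.5 kHz.
4.5 kHz ≤ fs/2 = 13.6 kHz, appears at 4.5 kHz.

4.5 kHz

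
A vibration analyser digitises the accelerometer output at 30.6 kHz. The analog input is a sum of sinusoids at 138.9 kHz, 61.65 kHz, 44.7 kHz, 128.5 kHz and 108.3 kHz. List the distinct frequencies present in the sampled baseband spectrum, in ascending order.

0.45 kHz, 6.1 kHz, 14.1 kHz

fs/2 = 15.3 kHz.
138.9 kHz mod fs = 16.5 kHz.
16.5 kHz > fs/2 = 15.3 kHz, folds to fs − 16.5 kHz = 14.1 kHz.
61.65 kHz mod fs = 0.45 kHz.
0.45 kHz ≤ fs/2 = 15.3 kHz, appears at 0.45 kHz.
44.7 kHz mod fs = 14.1 kHz.
14.1 kHz ≤ fs/2 = 15.3 kHz, appears at 14.1 kHz.
128.5 kHz mod fs = 6.1 kHz.
6.1 kHz ≤ fs/2 = 15.3 kHz, appears at 6.1 kHz.
108.3 kHz mod fs = 16.5 kHz.
16.5 kHz > fs/2 = 15.3 kHz, folds to fs − 16.5 kHz = 14.1 kHz.
Distinct values: {0.45 kHz, 6.1 kHz, 14.1 kHz}.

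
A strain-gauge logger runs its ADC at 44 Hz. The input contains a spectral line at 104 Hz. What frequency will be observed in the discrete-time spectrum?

16 Hz

104 Hz mod fs = 16 Hz.
16 Hz ≤ fs/2 = 22 Hz, appears at 16 Hz.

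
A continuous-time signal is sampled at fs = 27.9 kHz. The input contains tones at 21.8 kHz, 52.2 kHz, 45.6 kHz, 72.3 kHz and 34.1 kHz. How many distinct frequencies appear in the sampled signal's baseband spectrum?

fs/2 = 13.95 kHz.
21.8 kHz > fs/2 = 13.95 kHz, folds to fs − 21.8 kHz = 6.1 kHz.
52.2 kHz mod fs = 24.3 kHz.
24.3 kHz > fs/2 = 13.95 kHz, folds to fs − 24.3 kHz = 3.6 kHz.
45.6 kHz mod fs = 17.7 kHz.
17.7 kHz > fs/2 = 13.95 kHz, folds to fs − 17.7 kHz = 10.2 kHz.
72.3 kHz mod fs = 16.5 kHz.
16.5 kHz > fs/2 = 13.95 kHz, folds to fs − 16.5 kHz = 11.4 kHz.
34.1 kHz mod fs = 6.2 kHz.
6.2 kHz ≤ fs/2 = 13.95 kHz, appears at 6.2 kHz.
Distinct values: {3.6 kHz, 6.1 kHz, 6.2 kHz, 10.2 kHz, 11.4 kHz} → 5.

5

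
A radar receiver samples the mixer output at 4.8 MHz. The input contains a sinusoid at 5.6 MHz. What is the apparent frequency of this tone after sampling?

5.6 MHz mod fs = 0.8 MHz.
0.8 MHz ≤ fs/2 = 2.4 MHz, appears at 0.8 MHz.

0.8 MHz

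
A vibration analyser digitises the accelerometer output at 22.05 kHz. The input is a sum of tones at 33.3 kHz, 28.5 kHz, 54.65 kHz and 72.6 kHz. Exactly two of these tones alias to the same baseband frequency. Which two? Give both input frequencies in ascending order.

fs/2 = 11.025 kHz.
33.3 kHz mod fs = 11.25 kHz.
11.25 kHz > fs/2 = 11.025 kHz, folds to fs − 11.25 kHz = 10.8 kHz.
28.5 kHz mod fs = 6.45 kHz.
6.45 kHz ≤ fs/2 = 11.025 kHz, appears at 6.45 kHz.
54.65 kHz mod fs = 10.55 kHz.
10.55 kHz ≤ fs/2 = 11.025 kHz, appears at 10.55 kHz.
72.6 kHz mod fs = 6.45 kHz.
6.45 kHz ≤ fs/2 = 11.025 kHz, appears at 6.45 kHz.
28.5 kHz and 72.6 kHz both map to 6.45 kHz.

28.5 kHz, 72.6 kHz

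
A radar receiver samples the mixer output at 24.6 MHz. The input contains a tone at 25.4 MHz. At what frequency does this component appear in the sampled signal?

0.8 MHz

25.4 MHz mod fs = 0.8 MHz.
0.8 MHz ≤ fs/2 = 12.3 MHz, appears at 0.8 MHz.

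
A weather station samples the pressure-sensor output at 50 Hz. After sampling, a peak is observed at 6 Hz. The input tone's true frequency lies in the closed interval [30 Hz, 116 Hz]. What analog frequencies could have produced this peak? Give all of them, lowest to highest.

Frequencies that alias to 6 Hz are k·fs ± 6 Hz for integer k ≥ 0.
k=0: 6 Hz.
k=1: 44 Hz, 56 Hz.
k=2: 94 Hz, 106 Hz.
k=3: 144 Hz, 156 Hz.
Within [30 Hz, 116 Hz]: 44 Hz, 56 Hz, 94 Hz, 106 Hz.

44 Hz, 56 Hz, 94 Hz, 106 Hz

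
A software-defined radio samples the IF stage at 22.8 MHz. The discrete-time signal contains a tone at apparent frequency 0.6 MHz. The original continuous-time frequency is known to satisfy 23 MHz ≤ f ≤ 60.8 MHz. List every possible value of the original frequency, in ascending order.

23.4 MHz, 45 MHz, 46.2 MHz

Frequencies that alias to 0.6 MHz are k·fs ± 0.6 MHz for integer k ≥ 0.
k=0: 0.6 MHz.
k=1: 22.2 MHz, 23.4 MHz.
k=2: 45 MHz, 46.2 MHz.
k=3: 67.8 MHz, 69 MHz.
Within [23 MHz, 60.8 MHz]: 23.4 MHz, 45 MHz, 46.2 MHz.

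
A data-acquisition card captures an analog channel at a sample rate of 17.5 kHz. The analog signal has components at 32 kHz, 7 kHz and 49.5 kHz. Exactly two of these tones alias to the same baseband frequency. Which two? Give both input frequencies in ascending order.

32 kHz, 49.5 kHz

fs/2 = 8.75 kHz.
32 kHz mod fs = 14.5 kHz.
14.5 kHz > fs/2 = 8.75 kHz, folds to fs − 14.5 kHz = 3 kHz.
7 kHz ≤ fs/2 = 8.75 kHz, passes unchanged.
49.5 kHz mod fs = 14.5 kHz.
14.5 kHz > fs/2 = 8.75 kHz, folds to fs − 14.5 kHz = 3 kHz.
32 kHz and 49.5 kHz both map to 3 kHz.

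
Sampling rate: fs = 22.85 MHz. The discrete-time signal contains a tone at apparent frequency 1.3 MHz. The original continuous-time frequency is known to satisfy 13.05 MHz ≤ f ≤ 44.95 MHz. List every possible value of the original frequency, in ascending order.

Frequencies that alias to 1.3 MHz are k·fs ± 1.3 MHz for integer k ≥ 0.
k=0: 1.3 MHz.
k=1: 21.55 MHz, 24.15 MHz.
k=2: 44.4 MHz, 47 MHz.
k=3: 67.25 MHz, 69.85 MHz.
Within [13.05 MHz, 44.95 MHz]: 21.55 MHz, 24.15 MHz, 44.4 MHz.

21.55 MHz, 24.15 MHz, 44.4 MHz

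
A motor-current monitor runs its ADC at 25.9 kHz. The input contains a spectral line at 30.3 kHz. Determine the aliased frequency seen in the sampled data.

30.3 kHz mod fs = 4.4 kHz.
4.4 kHz ≤ fs/2 = 12.95 kHz, appears at 4.4 kHz.

4.4 kHz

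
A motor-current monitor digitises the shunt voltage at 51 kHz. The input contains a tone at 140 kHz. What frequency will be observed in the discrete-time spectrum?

140 kHz mod fs = 38 kHz.
38 kHz > fs/2 = 25.5 kHz, folds to fs − 38 kHz = 13 kHz.

13 kHz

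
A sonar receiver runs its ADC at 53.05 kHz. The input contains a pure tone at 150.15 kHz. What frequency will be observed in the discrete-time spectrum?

150.15 kHz mod fs = 44.05 kHz.
44.05 kHz > fs/2 = 26.525 kHz, folds to fs − 44.05 kHz = 9 kHz.

9 kHz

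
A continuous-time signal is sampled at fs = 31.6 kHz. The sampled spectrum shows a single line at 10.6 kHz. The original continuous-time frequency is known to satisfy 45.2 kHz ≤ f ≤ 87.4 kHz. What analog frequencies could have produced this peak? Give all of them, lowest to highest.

Frequencies that alias to 10.6 kHz are k·fs ± 10.6 kHz for integer k ≥ 0.
k=0: 10.6 kHz.
k=1: 21 kHz, 42.2 kHz.
k=2: 52.6 kHz, 73.8 kHz.
k=3: 84.2 kHz, 105.4 kHz.
k=4: 115.8 kHz, 137 kHz.
Within [45.2 kHz, 87.4 kHz]: 52.6 kHz, 73.8 kHz, 84.2 kHz.

52.6 kHz, 73.8 kHz, 84.2 kHz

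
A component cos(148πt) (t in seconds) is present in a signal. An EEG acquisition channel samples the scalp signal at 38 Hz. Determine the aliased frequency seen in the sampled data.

2 Hz

ω = 148π rad/s → f = ω/(2π) = 74 Hz.
74 Hz mod fs = 36 Hz.
36 Hz > fs/2 = 19 Hz, folds to fs − 36 Hz = 2 Hz.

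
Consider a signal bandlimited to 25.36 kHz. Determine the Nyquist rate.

50.72 kHz

Nyquist rate = 2 × 25.36 kHz = 50.72 kHz.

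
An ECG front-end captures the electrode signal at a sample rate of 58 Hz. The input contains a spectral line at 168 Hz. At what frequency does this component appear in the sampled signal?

168 Hz mod fs = 52 Hz.
52 Hz > fs/2 = 29 Hz, folds to fs − 52 Hz = 6 Hz.

6 Hz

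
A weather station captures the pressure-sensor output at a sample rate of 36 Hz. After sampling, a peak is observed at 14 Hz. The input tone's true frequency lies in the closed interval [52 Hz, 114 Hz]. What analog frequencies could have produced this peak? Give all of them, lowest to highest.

Frequencies that alias to 14 Hz are k·fs ± 14 Hz for integer k ≥ 0.
k=0: 14 Hz.
k=1: 22 Hz, 50 Hz.
k=2: 58 Hz, 86 Hz.
k=3: 94 Hz, 122 Hz.
k=4: 130 Hz, 158 Hz.
Within [52 Hz, 114 Hz]: 58 Hz, 86 Hz, 94 Hz.

58 Hz, 86 Hz, 94 Hz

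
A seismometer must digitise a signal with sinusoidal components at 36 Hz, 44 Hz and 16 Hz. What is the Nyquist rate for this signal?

88 Hz

Highest-frequency component: 44 Hz.
Nyquist rate = 2 × 44 Hz = 88 Hz.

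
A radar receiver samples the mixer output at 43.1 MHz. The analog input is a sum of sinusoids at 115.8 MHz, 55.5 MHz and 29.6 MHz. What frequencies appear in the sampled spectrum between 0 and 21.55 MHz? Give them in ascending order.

fs/2 = 21.55 MHz.
115.8 MHz mod fs = 29.6 MHz.
29.6 MHz > fs/2 = 21.55 MHz, folds to fs − 29.6 MHz = 13.5 MHz.
55.5 MHz mod fs = 12.4 MHz.
12.4 MHz ≤ fs/2 = 21.55 MHz, appears at 12.4 MHz.
29.6 MHz > fs/2 = 21.55 MHz, folds to fs − 29.6 MHz = 13.5 MHz.
Distinct values: {12.4 MHz, 13.5 MHz}.

12.4 MHz, 13.5 MHz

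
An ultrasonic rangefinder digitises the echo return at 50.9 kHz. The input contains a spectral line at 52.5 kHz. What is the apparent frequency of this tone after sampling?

1.6 kHz

52.5 kHz mod fs = 1.6 kHz.
1.6 kHz ≤ fs/2 = 25.45 kHz, appears at 1.6 kHz.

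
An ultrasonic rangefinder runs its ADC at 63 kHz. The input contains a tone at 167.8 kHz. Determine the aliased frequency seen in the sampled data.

167.8 kHz mod fs = 41.8 kHz.
41.8 kHz > fs/2 = 31.5 kHz, folds to fs − 41.8 kHz = 21.2 kHz.

21.2 kHz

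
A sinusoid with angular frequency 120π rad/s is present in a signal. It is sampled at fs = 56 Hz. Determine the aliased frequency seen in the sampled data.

4 Hz

ω = 120π rad/s → f = ω/(2π) = 60 Hz.
60 Hz mod fs = 4 Hz.
4 Hz ≤ fs/2 = 28 Hz, appears at 4 Hz.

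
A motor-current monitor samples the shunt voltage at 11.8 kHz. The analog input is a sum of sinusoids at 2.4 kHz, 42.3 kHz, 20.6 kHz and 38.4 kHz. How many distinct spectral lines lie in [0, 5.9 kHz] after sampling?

3

fs/2 = 5.9 kHz.
2.4 kHz ≤ fs/2 = 5.9 kHz, passes unchanged.
42.3 kHz mod fs = 6.9 kHz.
6.9 kHz > fs/2 = 5.9 kHz, folds to fs − 6.9 kHz = 4.9 kHz.
20.6 kHz mod fs = 8.8 kHz.
8.8 kHz > fs/2 = 5.9 kHz, folds to fs − 8.8 kHz = 3 kHz.
38.4 kHz mod fs = 3 kHz.
3 kHz ≤ fs/2 = 5.9 kHz, appears at 3 kHz.
Distinct values: {2.4 kHz, 3 kHz, 4.9 kHz} → 3.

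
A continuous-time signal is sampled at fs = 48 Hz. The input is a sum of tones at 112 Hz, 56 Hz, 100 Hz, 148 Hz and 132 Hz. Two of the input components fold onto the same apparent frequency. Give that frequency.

fs/2 = 24 Hz.
112 Hz mod fs = 16 Hz.
16 Hz ≤ fs/2 = 24 Hz, appears at 16 Hz.
56 Hz mod fs = 8 Hz.
8 Hz ≤ fs/2 = 24 Hz, appears at 8 Hz.
100 Hz mod fs = 4 Hz.
4 Hz ≤ fs/2 = 24 Hz, appears at 4 Hz.
148 Hz mod fs = 4 Hz.
4 Hz ≤ fs/2 = 24 Hz, appears at 4 Hz.
132 Hz mod fs = 36 Hz.
36 Hz > fs/2 = 24 Hz, folds to fs − 36 Hz = 12 Hz.
100 Hz and 148 Hz both map to 4 Hz.

4 Hz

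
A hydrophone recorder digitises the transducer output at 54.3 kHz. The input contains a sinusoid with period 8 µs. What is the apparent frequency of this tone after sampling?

T = 8 µs → f = 1/T = 125 kHz.
125 kHz mod fs = 16.4 kHz.
16.4 kHz ≤ fs/2 = 27.15 kHz, appears at 16.4 kHz.

16.4 kHz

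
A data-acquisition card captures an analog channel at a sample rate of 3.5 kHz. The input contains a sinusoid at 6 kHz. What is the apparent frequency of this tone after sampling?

1 kHz

6 kHz mod fs = 2.5 kHz.
2.5 kHz > fs/2 = 1.75 kHz, folds to fs − 2.5 kHz = 1 kHz.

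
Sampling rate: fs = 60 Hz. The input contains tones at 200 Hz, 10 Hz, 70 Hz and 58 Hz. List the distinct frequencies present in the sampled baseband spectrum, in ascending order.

fs/2 = 30 Hz.
200 Hz mod fs = 20 Hz.
20 Hz ≤ fs/2 = 30 Hz, appears at 20 Hz.
10 Hz ≤ fs/2 = 30 Hz, passes unchanged.
70 Hz mod fs = 10 Hz.
10 Hz ≤ fs/2 = 30 Hz, appears at 10 Hz.
58 Hz > fs/2 = 30 Hz, folds to fs − 58 Hz = 2 Hz.
Distinct values: {2 Hz, 10 Hz, 20 Hz}.

2 Hz, 10 Hz, 20 Hz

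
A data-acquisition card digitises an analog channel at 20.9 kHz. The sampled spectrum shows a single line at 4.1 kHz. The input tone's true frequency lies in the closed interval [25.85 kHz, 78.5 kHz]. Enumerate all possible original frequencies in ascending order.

Frequencies that alias to 4.1 kHz are k·fs ± 4.1 kHz for integer k ≥ 0.
k=0: 4.1 kHz.
k=1: 16.8 kHz, 25 kHz.
k=2: 37.7 kHz, 45.9 kHz.
k=3: 58.6 kHz, 66.8 kHz.
k=4: 79.5 kHz, 87.7 kHz.
Within [25.85 kHz, 78.5 kHz]: 37.7 kHz, 45.9 kHz, 58.6 kHz, 66.8 kHz.

37.7 kHz, 45.9 kHz, 58.6 kHz, 66.8 kHz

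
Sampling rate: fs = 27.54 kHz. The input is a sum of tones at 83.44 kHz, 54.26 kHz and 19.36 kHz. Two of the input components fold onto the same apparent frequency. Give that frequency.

fs/2 = 13.77 kHz.
83.44 kHz mod fs = 0.82 kHz.
0.82 kHz ≤ fs/2 = 13.77 kHz, appears at 0.82 kHz.
54.26 kHz mod fs = 26.72 kHz.
26.72 kHz > fs/2 = 13.77 kHz, folds to fs − 26.72 kHz = 0.82 kHz.
19.36 kHz > fs/2 = 13.77 kHz, folds to fs − 19.36 kHz = 8.18 kHz.
54.26 kHz and 83.44 kHz both map to 0.82 kHz.

0.82 kHz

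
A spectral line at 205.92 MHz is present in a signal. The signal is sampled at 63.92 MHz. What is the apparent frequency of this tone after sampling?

205.92 MHz mod fs = 14.16 MHz.
14.16 MHz ≤ fs/2 = 31.96 MHz, appears at 14.16 MHz.

14.16 MHz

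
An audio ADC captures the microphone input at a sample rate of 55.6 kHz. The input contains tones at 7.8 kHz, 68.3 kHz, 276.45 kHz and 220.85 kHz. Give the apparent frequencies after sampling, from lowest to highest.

1.55 kHz, 7.8 kHz, 12.7 kHz

fs/2 = 27.8 kHz.
7.8 kHz ≤ fs/2 = 27.8 kHz, passes unchanged.
68.3 kHz mod fs = 12.7 kHz.
12.7 kHz ≤ fs/2 = 27.8 kHz, appears at 12.7 kHz.
276.45 kHz mod fs = 54.05 kHz.
54.05 kHz > fs/2 = 27.8 kHz, folds to fs − 54.05 kHz = 1.55 kHz.
220.85 kHz mod fs = 54.05 kHz.
54.05 kHz > fs/2 = 27.8 kHz, folds to fs − 54.05 kHz = 1.55 kHz.
Distinct values: {1.55 kHz, 7.8 kHz, 12.7 kHz}.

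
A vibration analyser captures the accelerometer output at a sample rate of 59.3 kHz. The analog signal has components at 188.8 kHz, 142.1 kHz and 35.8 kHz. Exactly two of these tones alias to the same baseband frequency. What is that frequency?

fs/2 = 29.65 kHz.
188.8 kHz mod fs = 10.9 kHz.
10.9 kHz ≤ fs/2 = 29.65 kHz, appears at 10.9 kHz.
142.1 kHz mod fs = 23.5 kHz.
23.5 kHz ≤ fs/2 = 29.65 kHz, appears at 23.5 kHz.
35.8 kHz > fs/2 = 29.65 kHz, folds to fs − 35.8 kHz = 23.5 kHz.
35.8 kHz and 142.1 kHz both map to 23.5 kHz.

23.5 kHz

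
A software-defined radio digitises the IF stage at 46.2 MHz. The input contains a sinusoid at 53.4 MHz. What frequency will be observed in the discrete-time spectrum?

53.4 MHz mod fs = 7.2 MHz.
7.2 MHz ≤ fs/2 = 23.1 MHz, appears at 7.2 MHz.

7.2 MHz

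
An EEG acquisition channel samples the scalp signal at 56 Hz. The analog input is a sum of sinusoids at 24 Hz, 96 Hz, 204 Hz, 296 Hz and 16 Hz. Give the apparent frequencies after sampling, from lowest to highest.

16 Hz, 20 Hz, 24 Hz

fs/2 = 28 Hz.
24 Hz ≤ fs/2 = 28 Hz, passes unchanged.
96 Hz mod fs = 40 Hz.
40 Hz > fs/2 = 28 Hz, folds to fs − 40 Hz = 16 Hz.
204 Hz mod fs = 36 Hz.
36 Hz > fs/2 = 28 Hz, folds to fs − 36 Hz = 20 Hz.
296 Hz mod fs = 16 Hz.
16 Hz ≤ fs/2 = 28 Hz, appears at 16 Hz.
16 Hz ≤ fs/2 = 28 Hz, passes unchanged.
Distinct values: {16 Hz, 20 Hz, 24 Hz}.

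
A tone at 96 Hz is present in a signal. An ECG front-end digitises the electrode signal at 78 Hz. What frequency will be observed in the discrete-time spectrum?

18 Hz

96 Hz mod fs = 18 Hz.
18 Hz ≤ fs/2 = 39 Hz, appears at 18 Hz.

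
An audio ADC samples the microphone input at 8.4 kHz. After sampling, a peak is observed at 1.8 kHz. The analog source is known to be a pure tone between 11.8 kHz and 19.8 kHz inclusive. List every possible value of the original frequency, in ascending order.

Frequencies that alias to 1.8 kHz are k·fs ± 1.8 kHz for integer k ≥ 0.
k=0: 1.8 kHz.
k=1: 6.6 kHz, 10.2 kHz.
k=2: 15 kHz, 18.6 kHz.
k=3: 23.4 kHz, 27 kHz.
Within [11.8 kHz, 19.8 kHz]: 15 kHz, 18.6 kHz.

15 kHz, 18.6 kHz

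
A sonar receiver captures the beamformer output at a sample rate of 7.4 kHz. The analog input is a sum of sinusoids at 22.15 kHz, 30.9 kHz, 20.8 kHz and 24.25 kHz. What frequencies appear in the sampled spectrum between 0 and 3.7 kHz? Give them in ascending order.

fs/2 = 3.7 kHz.
22.15 kHz mod fs = 7.35 kHz.
7.35 kHz > fs/2 = 3.7 kHz, folds to fs − 7.35 kHz = 0.05 kHz.
30.9 kHz mod fs = 1.3 kHz.
1.3 kHz ≤ fs/2 = 3.7 kHz, appears at 1.3 kHz.
20.8 kHz mod fs = 6 kHz.
6 kHz > fs/2 = 3.7 kHz, folds to fs − 6 kHz = 1.4 kHz.
24.25 kHz mod fs = 2.05 kHz.
2.05 kHz ≤ fs/2 = 3.7 kHz, appears at 2.05 kHz.
Distinct values: {0.05 kHz, 1.3 kHz, 1.4 kHz, 2.05 kHz}.

0.05 kHz, 1.3 kHz, 1.4 kHz, 2.05 kHz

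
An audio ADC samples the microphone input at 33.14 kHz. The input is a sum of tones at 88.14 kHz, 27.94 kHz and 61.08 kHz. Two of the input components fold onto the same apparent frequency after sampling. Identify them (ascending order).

27.94 kHz, 61.08 kHz

fs/2 = 16.57 kHz.
88.14 kHz mod fs = 21.86 kHz.
21.86 kHz > fs/2 = 16.57 kHz, folds to fs − 21.86 kHz = 11.28 kHz.
27.94 kHz > fs/2 = 16.57 kHz, folds to fs − 27.94 kHz = 5.2 kHz.
61.08 kHz mod fs = 27.94 kHz.
27.94 kHz > fs/2 = 16.57 kHz, folds to fs − 27.94 kHz = 5.2 kHz.
27.94 kHz and 61.08 kHz both map to 5.2 kHz.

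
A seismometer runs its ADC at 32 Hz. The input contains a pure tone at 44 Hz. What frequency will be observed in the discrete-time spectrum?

44 Hz mod fs = 12 Hz.
12 Hz ≤ fs/2 = 16 Hz, appears at 12 Hz.

12 Hz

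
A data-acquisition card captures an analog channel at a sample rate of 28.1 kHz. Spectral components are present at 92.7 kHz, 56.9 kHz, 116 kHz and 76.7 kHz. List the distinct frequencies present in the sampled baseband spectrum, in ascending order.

0.7 kHz, 3.6 kHz, 7.6 kHz, 8.4 kHz

fs/2 = 14.05 kHz.
92.7 kHz mod fs = 8.4 kHz.
8.4 kHz ≤ fs/2 = 14.05 kHz, appears at 8.4 kHz.
56.9 kHz mod fs = 0.7 kHz.
0.7 kHz ≤ fs/2 = 14.05 kHz, appears at 0.7 kHz.
116 kHz mod fs = 3.6 kHz.
3.6 kHz ≤ fs/2 = 14.05 kHz, appears at 3.6 kHz.
76.7 kHz mod fs = 20.5 kHz.
20.5 kHz > fs/2 = 14.05 kHz, folds to fs − 20.5 kHz = 7.6 kHz.
Distinct values: {0.7 kHz, 3.6 kHz, 7.6 kHz, 8.4 kHz}.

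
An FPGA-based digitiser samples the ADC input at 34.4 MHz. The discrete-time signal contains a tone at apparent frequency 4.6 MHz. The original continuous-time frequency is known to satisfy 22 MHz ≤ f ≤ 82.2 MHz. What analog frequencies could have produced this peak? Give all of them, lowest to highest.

Frequencies that alias to 4.6 MHz are k·fs ± 4.6 MHz for integer k ≥ 0.
k=0: 4.6 MHz.
k=1: 29.8 MHz, 39 MHz.
k=2: 64.2 MHz, 73.4 MHz.
k=3: 98.6 MHz, 107.8 MHz.
Within [22 MHz, 82.2 MHz]: 29.8 MHz, 39 MHz, 64.2 MHz, 73.4 MHz.

29.8 MHz, 39 MHz, 64.2 MHz, 73.4 MHz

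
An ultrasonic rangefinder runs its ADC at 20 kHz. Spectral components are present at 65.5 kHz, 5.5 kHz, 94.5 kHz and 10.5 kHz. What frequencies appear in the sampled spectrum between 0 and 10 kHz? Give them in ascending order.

5.5 kHz, 9.5 kHz

fs/2 = 10 kHz.
65.5 kHz mod fs = 5.5 kHz.
5.5 kHz ≤ fs/2 = 10 kHz, appears at 5.5 kHz.
5.5 kHz ≤ fs/2 = 10 kHz, passes unchanged.
94.5 kHz mod fs = 14.5 kHz.
14.5 kHz > fs/2 = 10 kHz, folds to fs − 14.5 kHz = 5.5 kHz.
10.5 kHz > fs/2 = 10 kHz, folds to fs − 10.5 kHz = 9.5 kHz.
Distinct values: {5.5 kHz, 9.5 kHz}.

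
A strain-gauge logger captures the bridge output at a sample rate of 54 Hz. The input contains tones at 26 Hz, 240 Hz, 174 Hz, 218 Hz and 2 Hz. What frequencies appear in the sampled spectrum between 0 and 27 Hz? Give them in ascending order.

2 Hz, 12 Hz, 24 Hz, 26 Hz

fs/2 = 27 Hz.
26 Hz ≤ fs/2 = 27 Hz, passes unchanged.
240 Hz mod fs = 24 Hz.
24 Hz ≤ fs/2 = 27 Hz, appears at 24 Hz.
174 Hz mod fs = 12 Hz.
12 Hz ≤ fs/2 = 27 Hz, appears at 12 Hz.
218 Hz mod fs = 2 Hz.
2 Hz ≤ fs/2 = 27 Hz, appears at 2 Hz.
2 Hz ≤ fs/2 = 27 Hz, passes unchanged.
Distinct values: {2 Hz, 12 Hz, 24 Hz, 26 Hz}.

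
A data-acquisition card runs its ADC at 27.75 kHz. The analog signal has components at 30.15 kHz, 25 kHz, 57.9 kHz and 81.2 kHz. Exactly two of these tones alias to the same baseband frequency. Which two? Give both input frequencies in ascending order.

30.15 kHz, 57.9 kHz

fs/2 = 13.875 kHz.
30.15 kHz mod fs = 2.4 kHz.
2.4 kHz ≤ fs/2 = 13.875 kHz, appears at 2.4 kHz.
25 kHz > fs/2 = 13.875 kHz, folds to fs − 25 kHz = 2.75 kHz.
57.9 kHz mod fs = 2.4 kHz.
2.4 kHz ≤ fs/2 = 13.875 kHz, appears at 2.4 kHz.
81.2 kHz mod fs = 25.7 kHz.
25.7 kHz > fs/2 = 13.875 kHz, folds to fs − 25.7 kHz = 2.05 kHz.
30.15 kHz and 57.9 kHz both map to 2.4 kHz.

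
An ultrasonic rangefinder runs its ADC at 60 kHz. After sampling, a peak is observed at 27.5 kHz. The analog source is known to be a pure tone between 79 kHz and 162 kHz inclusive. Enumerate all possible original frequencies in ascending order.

Frequencies that alias to 27.5 kHz are k·fs ± 27.5 kHz for integer k ≥ 0.
k=0: 27.5 kHz.
k=1: 32.5 kHz, 87.5 kHz.
k=2: 92.5 kHz, 147.5 kHz.
k=3: 152.5 kHz, 207.5 kHz.
k=4: 212.5 kHz, 267.5 kHz.
Within [79 kHz, 162 kHz]: 87.5 kHz, 92.5 kHz, 147.5 kHz, 152.5 kHz.

87.5 kHz, 92.5 kHz, 147.5 kHz, 152.5 kHz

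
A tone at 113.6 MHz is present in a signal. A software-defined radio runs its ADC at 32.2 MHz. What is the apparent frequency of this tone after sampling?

113.6 MHz mod fs = 17 MHz.
17 MHz > fs/2 = 16.1 MHz, folds to fs − 17 MHz = 15.2 MHz.

15.2 MHz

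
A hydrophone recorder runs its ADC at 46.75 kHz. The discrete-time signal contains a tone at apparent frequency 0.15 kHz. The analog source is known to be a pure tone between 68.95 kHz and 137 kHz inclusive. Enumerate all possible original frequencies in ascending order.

Frequencies that alias to 0.15 kHz are k·fs ± 0.15 kHz for integer k ≥ 0.
k=0: 0.15 kHz.
k=1: 46.6 kHz, 46.9 kHz.
k=2: 93.35 kHz, 93.65 kHz.
k=3: 140.1 kHz, 140.4 kHz.
Within [68.95 kHz, 137 kHz]: 93.35 kHz, 93.65 kHz.

93.35 kHz, 93.65 kHz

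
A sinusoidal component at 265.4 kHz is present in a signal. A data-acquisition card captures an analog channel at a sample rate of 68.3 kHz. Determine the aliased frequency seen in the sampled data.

265.4 kHz mod fs = 60.5 kHz.
60.5 kHz > fs/2 = 34.15 kHz, folds to fs − 60.5 kHz = 7.8 kHz.

7.8 kHz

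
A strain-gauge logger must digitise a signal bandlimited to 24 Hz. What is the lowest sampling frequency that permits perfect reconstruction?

Nyquist rate = 2 × 24 Hz = 48 Hz.

48 Hz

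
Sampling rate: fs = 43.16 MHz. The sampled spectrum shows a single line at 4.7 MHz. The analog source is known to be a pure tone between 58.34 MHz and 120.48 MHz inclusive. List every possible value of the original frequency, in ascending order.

Frequencies that alias to 4.7 MHz are k·fs ± 4.7 MHz for integer k ≥ 0.
k=0: 4.7 MHz.
k=1: 38.46 MHz, 47.86 MHz.
k=2: 81.62 MHz, 91.02 MHz.
k=3: 124.78 MHz, 134.18 MHz.
Within [58.34 MHz, 120.48 MHz]: 81.62 MHz, 91.02 MHz.

81.62 MHz, 91.02 MHz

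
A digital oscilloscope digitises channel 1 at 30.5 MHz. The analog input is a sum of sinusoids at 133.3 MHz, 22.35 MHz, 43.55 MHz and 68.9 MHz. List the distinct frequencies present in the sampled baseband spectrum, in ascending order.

7.9 MHz, 8.15 MHz, 11.3 MHz, 13.05 MHz

fs/2 = 15.25 MHz.
133.3 MHz mod fs = 11.3 MHz.
11.3 MHz ≤ fs/2 = 15.25 MHz, appears at 11.3 MHz.
22.35 MHz > fs/2 = 15.25 MHz, folds to fs − 22.35 MHz = 8.15 MHz.
43.55 MHz mod fs = 13.05 MHz.
13.05 MHz ≤ fs/2 = 15.25 MHz, appears at 13.05 MHz.
68.9 MHz mod fs = 7.9 MHz.
7.9 MHz ≤ fs/2 = 15.25 MHz, appears at 7.9 MHz.
Distinct values: {7.9 MHz, 8.15 MHz, 11.3 MHz, 13.05 MHz}.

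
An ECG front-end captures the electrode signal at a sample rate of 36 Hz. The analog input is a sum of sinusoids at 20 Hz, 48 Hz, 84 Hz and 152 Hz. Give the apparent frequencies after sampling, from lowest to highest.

8 Hz, 12 Hz, 16 Hz

fs/2 = 18 Hz.
20 Hz > fs/2 = 18 Hz, folds to fs − 20 Hz = 16 Hz.
48 Hz mod fs = 12 Hz.
12 Hz ≤ fs/2 = 18 Hz, appears at 12 Hz.
84 Hz mod fs = 12 Hz.
12 Hz ≤ fs/2 = 18 Hz, appears at 12 Hz.
152 Hz mod fs = 8 Hz.
8 Hz ≤ fs/2 = 18 Hz, appears at 8 Hz.
Distinct values: {8 Hz, 12 Hz, 16 Hz}.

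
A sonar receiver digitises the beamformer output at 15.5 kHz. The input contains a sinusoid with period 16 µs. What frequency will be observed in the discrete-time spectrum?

T = 16 µs → f = 1/T = 62.5 kHz.
62.5 kHz mod fs = 0.5 kHz.
0.5 kHz ≤ fs/2 = 7.75 kHz, appears at 0.5 kHz.

0.5 kHz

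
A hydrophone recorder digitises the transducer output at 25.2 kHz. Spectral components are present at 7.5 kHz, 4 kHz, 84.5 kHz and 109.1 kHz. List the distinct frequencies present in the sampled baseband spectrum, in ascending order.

fs/2 = 12.6 kHz.
7.5 kHz ≤ fs/2 = 12.6 kHz, passes unchanged.
4 kHz ≤ fs/2 = 12.6 kHz, passes unchanged.
84.5 kHz mod fs = 8.9 kHz.
8.9 kHz ≤ fs/2 = 12.6 kHz, appears at 8.9 kHz.
109.1 kHz mod fs = 8.3 kHz.
8.3 kHz ≤ fs/2 = 12.6 kHz, appears at 8.3 kHz.
Distinct values: {4 kHz, 7.5 kHz, 8.3 kHz, 8.9 kHz}.

4 kHz, 7.5 kHz, 8.3 kHz, 8.9 kHz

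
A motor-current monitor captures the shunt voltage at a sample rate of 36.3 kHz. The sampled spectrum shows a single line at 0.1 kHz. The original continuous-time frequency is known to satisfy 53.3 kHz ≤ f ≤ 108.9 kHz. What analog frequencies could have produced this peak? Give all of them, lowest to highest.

Frequencies that alias to 0.1 kHz are k·fs ± 0.1 kHz for integer k ≥ 0.
k=0: 0.1 kHz.
k=1: 36.2 kHz, 36.4 kHz.
k=2: 72.5 kHz, 72.7 kHz.
k=3: 108.8 kHz, 109 kHz.
k=4: 145.1 kHz, 145.3 kHz.
Within [53.3 kHz, 108.9 kHz]: 72.5 kHz, 72.7 kHz, 108.8 kHz.

72.5 kHz, 72.7 kHz, 108.8 kHz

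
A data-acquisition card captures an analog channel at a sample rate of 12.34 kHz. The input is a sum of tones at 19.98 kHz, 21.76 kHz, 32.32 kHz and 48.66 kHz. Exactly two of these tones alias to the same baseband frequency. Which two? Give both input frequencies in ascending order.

19.98 kHz, 32.32 kHz

fs/2 = 6.17 kHz.
19.98 kHz mod fs = 7.64 kHz.
7.64 kHz > fs/2 = 6.17 kHz, folds to fs − 7.64 kHz = 4.7 kHz.
21.76 kHz mod fs = 9.42 kHz.
9.42 kHz > fs/2 = 6.17 kHz, folds to fs − 9.42 kHz = 2.92 kHz.
32.32 kHz mod fs = 7.64 kHz.
7.64 kHz > fs/2 = 6.17 kHz, folds to fs − 7.64 kHz = 4.7 kHz.
48.66 kHz mod fs = 11.64 kHz.
11.64 kHz > fs/2 = 6.17 kHz, folds to fs − 11.64 kHz = 0.7 kHz.
19.98 kHz and 32.32 kHz both map to 4.7 kHz.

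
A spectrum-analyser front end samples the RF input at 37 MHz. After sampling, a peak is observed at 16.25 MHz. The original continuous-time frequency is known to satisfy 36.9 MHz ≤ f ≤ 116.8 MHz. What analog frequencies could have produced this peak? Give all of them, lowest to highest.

Frequencies that alias to 16.25 MHz are k·fs ± 16.25 MHz for integer k ≥ 0.
k=0: 16.25 MHz.
k=1: 20.75 MHz, 53.25 MHz.
k=2: 57.75 MHz, 90.25 MHz.
k=3: 94.75 MHz, 127.25 MHz.
k=4: 131.75 MHz, 164.25 MHz.
Within [36.9 MHz, 116.8 MHz]: 53.25 MHz, 57.75 MHz, 90.25 MHz, 94.75 MHz.

53.25 MHz, 57.75 MHz, 90.25 MHz, 94.75 MHz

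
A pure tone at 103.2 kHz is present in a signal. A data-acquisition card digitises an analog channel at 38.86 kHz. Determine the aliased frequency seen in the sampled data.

103.2 kHz mod fs = 25.48 kHz.
25.48 kHz > fs/2 = 19.43 kHz, folds to fs − 25.48 kHz = 13.38 kHz.

13.38 kHz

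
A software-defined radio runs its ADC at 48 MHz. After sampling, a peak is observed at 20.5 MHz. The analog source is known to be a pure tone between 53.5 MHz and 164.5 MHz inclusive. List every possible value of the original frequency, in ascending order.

68.5 MHz, 75.5 MHz, 116.5 MHz, 123.5 MHz, 164.5 MHz

Frequencies that alias to 20.5 MHz are k·fs ± 20.5 MHz for integer k ≥ 0.
k=0: 20.5 MHz.
k=1: 27.5 MHz, 68.5 MHz.
k=2: 75.5 MHz, 116.5 MHz.
k=3: 123.5 MHz, 164.5 MHz.
k=4: 171.5 MHz, 212.5 MHz.
Within [53.5 MHz, 164.5 MHz]: 68.5 MHz, 75.5 MHz, 116.5 MHz, 123.5 MHz, 164.5 MHz.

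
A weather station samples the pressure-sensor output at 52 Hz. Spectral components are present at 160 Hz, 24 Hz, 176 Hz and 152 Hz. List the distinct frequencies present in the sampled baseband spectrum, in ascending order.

fs/2 = 26 Hz.
160 Hz mod fs = 4 Hz.
4 Hz ≤ fs/2 = 26 Hz, appears at 4 Hz.
24 Hz ≤ fs/2 = 26 Hz, passes unchanged.
176 Hz mod fs = 20 Hz.
20 Hz ≤ fs/2 = 26 Hz, appears at 20 Hz.
152 Hz mod fs = 48 Hz.
48 Hz > fs/2 = 26 Hz, folds to fs − 48 Hz = 4 Hz.
Distinct values: {4 Hz, 20 Hz, 24 Hz}.

4 Hz, 20 Hz, 24 Hz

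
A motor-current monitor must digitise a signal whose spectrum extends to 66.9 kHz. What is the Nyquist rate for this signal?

133.8 kHz

Nyquist rate = 2 × 66.9 kHz = 133.8 kHz.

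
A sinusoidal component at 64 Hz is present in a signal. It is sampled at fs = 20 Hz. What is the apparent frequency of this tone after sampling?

4 Hz

64 Hz mod fs = 4 Hz.
4 Hz ≤ fs/2 = 10 Hz, appears at 4 Hz.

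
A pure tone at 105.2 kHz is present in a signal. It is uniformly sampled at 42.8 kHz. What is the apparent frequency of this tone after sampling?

105.2 kHz mod fs = 19.6 kHz.
19.6 kHz ≤ fs/2 = 21.4 kHz, appears at 19.6 kHz.

19.6 kHz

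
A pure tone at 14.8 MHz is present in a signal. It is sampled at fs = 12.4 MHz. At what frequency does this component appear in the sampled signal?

14.8 MHz mod fs = 2.4 MHz.
2.4 MHz ≤ fs/2 = 6.2 MHz, appears at 2.4 MHz.

2.4 MHz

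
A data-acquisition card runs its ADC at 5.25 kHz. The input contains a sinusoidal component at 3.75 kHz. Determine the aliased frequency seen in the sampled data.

1.5 kHz

3.75 kHz > fs/2 = 2.625 kHz, folds to fs − 3.75 kHz = 1.5 kHz.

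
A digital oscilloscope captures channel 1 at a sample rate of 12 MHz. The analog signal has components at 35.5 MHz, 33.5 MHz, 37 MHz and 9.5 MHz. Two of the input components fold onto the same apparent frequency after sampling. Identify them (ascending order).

fs/2 = 6 MHz.
35.5 MHz mod fs = 11.5 MHz.
11.5 MHz > fs/2 = 6 MHz, folds to fs − 11.5 MHz = 0.5 MHz.
33.5 MHz mod fs = 9.5 MHz.
9.5 MHz > fs/2 = 6 MHz, folds to fs − 9.5 MHz = 2.5 MHz.
37 MHz mod fs = 1 MHz.
1 MHz ≤ fs/2 = 6 MHz, appears at 1 MHz.
9.5 MHz > fs/2 = 6 MHz, folds to fs − 9.5 MHz = 2.5 MHz.
9.5 MHz and 33.5 MHz both map to 2.5 MHz.

9.5 MHz, 33.5 MHz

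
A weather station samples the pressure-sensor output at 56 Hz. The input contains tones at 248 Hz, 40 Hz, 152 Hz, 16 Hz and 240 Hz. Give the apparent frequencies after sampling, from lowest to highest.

16 Hz, 24 Hz

fs/2 = 28 Hz.
248 Hz mod fs = 24 Hz.
24 Hz ≤ fs/2 = 28 Hz, appears at 24 Hz.
40 Hz > fs/2 = 28 Hz, folds to fs − 40 Hz = 16 Hz.
152 Hz mod fs = 40 Hz.
40 Hz > fs/2 = 28 Hz, folds to fs − 40 Hz = 16 Hz.
16 Hz ≤ fs/2 = 28 Hz, passes unchanged.
240 Hz mod fs = 16 Hz.
16 Hz ≤ fs/2 = 28 Hz, appears at 16 Hz.
Distinct values: {16 Hz, 24 Hz}.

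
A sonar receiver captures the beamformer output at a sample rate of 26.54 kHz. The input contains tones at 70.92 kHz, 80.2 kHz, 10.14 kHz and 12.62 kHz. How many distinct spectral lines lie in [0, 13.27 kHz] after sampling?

fs/2 = 13.27 kHz.
70.92 kHz mod fs = 17.84 kHz.
17.84 kHz > fs/2 = 13.27 kHz, folds to fs − 17.84 kHz = 8.7 kHz.
80.2 kHz mod fs = 0.58 kHz.
0.58 kHz ≤ fs/2 = 13.27 kHz, appears at 0.58 kHz.
10.14 kHz ≤ fs/2 = 13.27 kHz, passes unchanged.
12.62 kHz ≤ fs/2 = 13.27 kHz, passes unchanged.
Distinct values: {0.58 kHz, 8.7 kHz, 10.14 kHz, 12.62 kHz} → 4.

4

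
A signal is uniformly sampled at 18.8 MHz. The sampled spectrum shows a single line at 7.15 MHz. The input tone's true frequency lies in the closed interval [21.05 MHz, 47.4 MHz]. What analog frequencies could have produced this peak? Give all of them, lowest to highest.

25.95 MHz, 30.45 MHz, 44.75 MHz

Frequencies that alias to 7.15 MHz are k·fs ± 7.15 MHz for integer k ≥ 0.
k=0: 7.15 MHz.
k=1: 11.65 MHz, 25.95 MHz.
k=2: 30.45 MHz, 44.75 MHz.
k=3: 49.25 MHz, 63.55 MHz.
Within [21.05 MHz, 47.4 MHz]: 25.95 MHz, 30.45 MHz, 44.75 MHz.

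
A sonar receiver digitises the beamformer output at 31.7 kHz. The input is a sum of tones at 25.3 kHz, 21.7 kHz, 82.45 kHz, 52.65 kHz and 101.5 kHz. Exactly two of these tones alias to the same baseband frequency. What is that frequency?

6.4 kHz

fs/2 = 15.85 kHz.
25.3 kHz > fs/2 = 15.85 kHz, folds to fs − 25.3 kHz = 6.4 kHz.
21.7 kHz > fs/2 = 15.85 kHz, folds to fs − 21.7 kHz = 10 kHz.
82.45 kHz mod fs = 19.05 kHz.
19.05 kHz > fs/2 = 15.85 kHz, folds to fs − 19.05 kHz = 12.65 kHz.
52.65 kHz mod fs = 20.95 kHz.
20.95 kHz > fs/2 = 15.85 kHz, folds to fs − 20.95 kHz = 10.75 kHz.
101.5 kHz mod fs = 6.4 kHz.
6.4 kHz ≤ fs/2 = 15.85 kHz, appears at 6.4 kHz.
25.3 kHz and 101.5 kHz both map to 6.4 kHz.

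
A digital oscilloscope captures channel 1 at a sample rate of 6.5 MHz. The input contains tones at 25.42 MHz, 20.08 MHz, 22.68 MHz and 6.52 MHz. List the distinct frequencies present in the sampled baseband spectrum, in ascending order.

fs/2 = 3.25 MHz.
25.42 MHz mod fs = 5.92 MHz.
5.92 MHz > fs/2 = 3.25 MHz, folds to fs − 5.92 MHz = 0.58 MHz.
20.08 MHz mod fs = 0.58 MHz.
0.58 MHz ≤ fs/2 = 3.25 MHz, appears at 0.58 MHz.
22.68 MHz mod fs = 3.18 MHz.
3.18 MHz ≤ fs/2 = 3.25 MHz, appears at 3.18 MHz.
6.52 MHz mod fs = 0.02 MHz.
0.02 MHz ≤ fs/2 = 3.25 MHz, appears at 0.02 MHz.
Distinct values: {0.02 MHz, 0.58 MHz, 3.18 MHz}.

0.02 MHz, 0.58 MHz, 3.18 MHz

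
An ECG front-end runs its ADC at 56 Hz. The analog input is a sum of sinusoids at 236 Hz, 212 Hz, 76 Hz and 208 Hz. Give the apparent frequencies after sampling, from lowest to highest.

fs/2 = 28 Hz.
236 Hz mod fs = 12 Hz.
12 Hz ≤ fs/2 = 28 Hz, appears at 12 Hz.
212 Hz mod fs = 44 Hz.
44 Hz > fs/2 = 28 Hz, folds to fs − 44 Hz = 12 Hz.
76 Hz mod fs = 20 Hz.
20 Hz ≤ fs/2 = 28 Hz, appears at 20 Hz.
208 Hz mod fs = 40 Hz.
40 Hz > fs/2 = 28 Hz, folds to fs − 40 Hz = 16 Hz.
Distinct values: {12 Hz, 16 Hz, 20 Hz}.

12 Hz, 16 Hz, 20 Hz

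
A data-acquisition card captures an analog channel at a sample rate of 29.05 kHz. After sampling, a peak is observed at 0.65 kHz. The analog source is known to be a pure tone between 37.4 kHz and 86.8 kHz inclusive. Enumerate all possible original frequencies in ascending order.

57.45 kHz, 58.75 kHz, 86.5 kHz

Frequencies that alias to 0.65 kHz are k·fs ± 0.65 kHz for integer k ≥ 0.
k=0: 0.65 kHz.
k=1: 28.4 kHz, 29.7 kHz.
k=2: 57.45 kHz, 58.75 kHz.
k=3: 86.5 kHz, 87.8 kHz.
k=4: 115.55 kHz, 116.85 kHz.
Within [37.4 kHz, 86.8 kHz]: 57.45 kHz, 58.75 kHz, 86.5 kHz.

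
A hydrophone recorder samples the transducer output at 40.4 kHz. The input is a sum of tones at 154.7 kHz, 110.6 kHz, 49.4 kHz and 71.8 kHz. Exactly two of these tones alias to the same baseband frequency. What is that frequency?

fs/2 = 20.2 kHz.
154.7 kHz mod fs = 33.5 kHz.
33.5 kHz > fs/2 = 20.2 kHz, folds to fs − 33.5 kHz = 6.9 kHz.
110.6 kHz mod fs = 29.8 kHz.
29.8 kHz > fs/2 = 20.2 kHz, folds to fs − 29.8 kHz = 10.6 kHz.
49.4 kHz mod fs = 9 kHz.
9 kHz ≤ fs/2 = 20.2 kHz, appears at 9 kHz.
71.8 kHz mod fs = 31.4 kHz.
31.4 kHz > fs/2 = 20.2 kHz, folds to fs − 31.4 kHz = 9 kHz.
49.4 kHz and 71.8 kHz both map to 9 kHz.

9 kHz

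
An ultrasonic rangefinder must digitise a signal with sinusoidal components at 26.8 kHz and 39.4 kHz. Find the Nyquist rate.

78.8 kHz

Highest-frequency component: 39.4 kHz.
Nyquist rate = 2 × 39.4 kHz = 78.8 kHz.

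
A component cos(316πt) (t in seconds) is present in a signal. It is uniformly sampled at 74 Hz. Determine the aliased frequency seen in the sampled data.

ω = 316π rad/s → f = ω/(2π) = 158 Hz.
158 Hz mod fs = 10 Hz.
10 Hz ≤ fs/2 = 37 Hz, appears at 10 Hz.

10 Hz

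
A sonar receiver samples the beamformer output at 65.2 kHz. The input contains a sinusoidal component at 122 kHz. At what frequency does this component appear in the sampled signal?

8.4 kHz

122 kHz mod fs = 56.8 kHz.
56.8 kHz > fs/2 = 32.6 kHz, folds to fs − 56.8 kHz = 8.4 kHz.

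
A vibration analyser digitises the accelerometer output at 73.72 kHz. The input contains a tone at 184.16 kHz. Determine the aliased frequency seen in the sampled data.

36.72 kHz

184.16 kHz mod fs = 36.72 kHz.
36.72 kHz ≤ fs/2 = 36.86 kHz, appears at 36.72 kHz.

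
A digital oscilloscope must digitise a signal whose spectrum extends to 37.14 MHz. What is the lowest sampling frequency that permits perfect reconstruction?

Nyquist rate = 2 × 37.14 MHz = 74.28 MHz.

74.28 MHz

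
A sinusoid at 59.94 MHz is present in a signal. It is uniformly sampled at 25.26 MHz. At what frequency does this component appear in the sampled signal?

59.94 MHz mod fs = 9.42 MHz.
9.42 MHz ≤ fs/2 = 12.63 MHz, appears at 9.42 MHz.

9.42 MHz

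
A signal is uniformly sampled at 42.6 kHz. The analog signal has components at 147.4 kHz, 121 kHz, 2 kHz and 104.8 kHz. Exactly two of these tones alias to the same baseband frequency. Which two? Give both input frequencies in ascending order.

104.8 kHz, 147.4 kHz

fs/2 = 21.3 kHz.
147.4 kHz mod fs = 19.6 kHz.
19.6 kHz ≤ fs/2 = 21.3 kHz, appears at 19.6 kHz.
121 kHz mod fs = 35.8 kHz.
35.8 kHz > fs/2 = 21.3 kHz, folds to fs − 35.8 kHz = 6.8 kHz.
2 kHz ≤ fs/2 = 21.3 kHz, passes unchanged.
104.8 kHz mod fs = 19.6 kHz.
19.6 kHz ≤ fs/2 = 21.3 kHz, appears at 19.6 kHz.
104.8 kHz and 147.4 kHz both map to 19.6 kHz.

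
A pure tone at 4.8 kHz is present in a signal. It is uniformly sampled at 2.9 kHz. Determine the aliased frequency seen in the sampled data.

4.8 kHz mod fs = 1.9 kHz.
1.9 kHz > fs/2 = 1.45 kHz, folds to fs − 1.9 kHz = 1 kHz.

1 kHz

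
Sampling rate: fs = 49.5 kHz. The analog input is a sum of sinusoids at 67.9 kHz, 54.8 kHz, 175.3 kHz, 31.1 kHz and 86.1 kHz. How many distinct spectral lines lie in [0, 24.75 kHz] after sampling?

4

fs/2 = 24.75 kHz.
67.9 kHz mod fs = 18.4 kHz.
18.4 kHz ≤ fs/2 = 24.75 kHz, appears at 18.4 kHz.
54.8 kHz mod fs = 5.3 kHz.
5.3 kHz ≤ fs/2 = 24.75 kHz, appears at 5.3 kHz.
175.3 kHz mod fs = 26.8 kHz.
26.8 kHz > fs/2 = 24.75 kHz, folds to fs − 26.8 kHz = 22.7 kHz.
31.1 kHz > fs/2 = 24.75 kHz, folds to fs − 31.1 kHz = 18.4 kHz.
86.1 kHz mod fs = 36.6 kHz.
36.6 kHz > fs/2 = 24.75 kHz, folds to fs − 36.6 kHz = 12.9 kHz.
Distinct values: {5.3 kHz, 12.9 kHz, 18.4 kHz, 22.7 kHz} → 4.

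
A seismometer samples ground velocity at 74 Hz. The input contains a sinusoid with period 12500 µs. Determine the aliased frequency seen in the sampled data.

6 Hz

T = 12500 µs → f = 1/T = 80 Hz.
80 Hz mod fs = 6 Hz.
6 Hz ≤ fs/2 = 37 Hz, appears at 6 Hz.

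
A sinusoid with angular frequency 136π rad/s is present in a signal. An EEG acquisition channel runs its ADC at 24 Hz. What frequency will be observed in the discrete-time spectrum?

4 Hz

ω = 136π rad/s → f = ω/(2π) = 68 Hz.
68 Hz mod fs = 20 Hz.
20 Hz > fs/2 = 12 Hz, folds to fs − 20 Hz = 4 Hz.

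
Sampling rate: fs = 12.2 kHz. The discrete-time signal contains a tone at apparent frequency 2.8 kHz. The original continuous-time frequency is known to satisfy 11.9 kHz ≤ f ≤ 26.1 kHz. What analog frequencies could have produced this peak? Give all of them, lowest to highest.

15 kHz, 21.6 kHz

Frequencies that alias to 2.8 kHz are k·fs ± 2.8 kHz for integer k ≥ 0.
k=0: 2.8 kHz.
k=1: 9.4 kHz, 15 kHz.
k=2: 21.6 kHz, 27.2 kHz.
k=3: 33.8 kHz, 39.4 kHz.
Within [11.9 kHz, 26.1 kHz]: 15 kHz, 21.6 kHz.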